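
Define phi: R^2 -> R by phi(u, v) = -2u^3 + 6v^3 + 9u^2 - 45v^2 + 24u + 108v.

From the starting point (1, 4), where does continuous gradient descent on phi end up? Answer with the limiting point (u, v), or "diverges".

(-1, 3)

phi is separable, so gradient descent decouples: u follows -∂phi/∂u, v follows -∂phi/∂v.
∂phi/∂u = -6(u - 4)(u + 1); at u=1 this is 36, so u decreases.
∂phi/∂v = 18(v - 3)(v - 2); at v=4 this is 36, so v decreases.
u converges to its nearest critical value -1 (a local min of the u-part); v converges to 3. The iterate converges to (-1, 3).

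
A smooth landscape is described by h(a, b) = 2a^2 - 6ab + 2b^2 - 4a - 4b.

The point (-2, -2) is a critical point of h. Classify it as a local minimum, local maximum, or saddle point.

The Hessian of h is constant: H = [[4, -6], [-6, 4]].
det(H) = 4·4 − (-6)² = -20.
Since det(H) < 0, H is indefinite and the critical point is a saddle point.

saddle point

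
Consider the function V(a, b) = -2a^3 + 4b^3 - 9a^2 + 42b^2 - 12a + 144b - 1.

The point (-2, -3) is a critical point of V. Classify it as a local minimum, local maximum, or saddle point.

local minimum

The mixed partial ∂²V/∂a∂b is 0, so the Hessian at any point is diag(V_aa, V_bb) = diag(-6(2a + 3), 12(2b + 7)).
At (-2, -3): H = diag(6, 12).
Both eigenvalues are positive, so H is positive definite: a local minimum.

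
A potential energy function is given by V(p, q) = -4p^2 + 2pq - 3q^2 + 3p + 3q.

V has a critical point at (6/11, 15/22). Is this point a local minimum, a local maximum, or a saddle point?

The Hessian of V is constant: H = [[-8, 2], [2, -6]].
det(H) = (-8)·(-6) − 2² = 44.
det(H) > 0 and tr(H) = -14 < 0, so H is negative definite and the point is a local maximum.

local maximum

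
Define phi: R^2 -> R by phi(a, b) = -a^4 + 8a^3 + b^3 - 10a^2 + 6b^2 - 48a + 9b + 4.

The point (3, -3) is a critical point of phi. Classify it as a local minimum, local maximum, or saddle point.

saddle point

The mixed partial ∂²phi/∂a∂b is 0, so the Hessian at any point is diag(phi_aa, phi_bb) = diag(4(-3a^2 + 12a - 5), 6(b + 2)).
At (3, -3): H = diag(16, -6).
The eigenvalues have opposite signs, so H is indefinite: a saddle point.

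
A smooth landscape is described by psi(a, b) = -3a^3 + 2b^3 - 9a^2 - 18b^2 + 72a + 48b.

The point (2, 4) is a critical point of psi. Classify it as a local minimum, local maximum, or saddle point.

The mixed partial ∂²psi/∂a∂b is 0, so the Hessian at any point is diag(psi_aa, psi_bb) = diag(-18(a + 1), 12(b - 3)).
At (2, 4): H = diag(-54, 12).
The eigenvalues have opposite signs, so H is indefinite: a saddle point.

saddle point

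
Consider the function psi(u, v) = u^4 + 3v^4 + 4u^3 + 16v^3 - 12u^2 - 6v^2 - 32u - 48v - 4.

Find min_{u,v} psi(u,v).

-228

psi(u,v) separates as P(u) + Q(v) − 4, so its minimum is min P + min Q − 4.
P'(u) = 4(u - 2)(u + 1)(u + 4) vanishes at u ∈ {-4, -1, 2}; Q'(v) = 12(v - 1)(v + 1)(v + 4) vanishes at v ∈ {-4, -1, 1}.
Local minima of P (where P''>0): P(-4)=-64, P(2)=-64. Local minima of Q: Q(-4)=-160, Q(1)=-35.
So the global minimum of psi is P(-4) + Q(-4) − 4 = -64 − 160 − 4 = -228, attained at (-4, -4).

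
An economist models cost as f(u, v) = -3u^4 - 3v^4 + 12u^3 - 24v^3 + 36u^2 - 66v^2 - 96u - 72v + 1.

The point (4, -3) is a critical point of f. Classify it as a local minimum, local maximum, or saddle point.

The mixed partial ∂²f/∂u∂v is 0, so the Hessian at any point is diag(f_uu, f_vv) = diag(36(-u^2 + 2u + 2), -12(3v^2 + 12v + 11)).
At (4, -3): H = diag(-216, -24).
Both eigenvalues are negative, so H is negative definite: a local maximum.

local maximum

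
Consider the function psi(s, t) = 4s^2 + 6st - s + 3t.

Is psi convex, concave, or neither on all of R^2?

neither

psi is quadratic, so its Hessian is the constant matrix H = [[8, 6], [6, 0]].
det(H) = -36, tr(H) = 8.
det(H) < 0, so H is indefinite: neither convex nor concave.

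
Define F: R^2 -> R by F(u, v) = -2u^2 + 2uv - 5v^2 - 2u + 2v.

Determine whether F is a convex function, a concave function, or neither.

concave

F is quadratic, so its Hessian is the constant matrix H = [[-4, 2], [2, -10]].
det(H) = 36, tr(H) = -14.
det(H) > 0 and tr(H) < 0, so H is negative definite everywhere: concave.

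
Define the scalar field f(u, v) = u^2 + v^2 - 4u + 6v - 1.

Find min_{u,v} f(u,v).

-14

f(u,v) separates as P(u) + Q(v) − 1, so its minimum is min P + min Q − 1.
P'(u) = 2u - 4 vanishes at u ∈ {2}; Q'(v) = 2v + 6 vanishes at v ∈ {-3}.
Local minima of P (where P''>0): P(2)=-4. Local minima of Q: Q(-3)=-9.
So the global minimum of f is P(2) + Q(-3) − 1 = -4 − 9 − 1 = -14, attained at (2, -3).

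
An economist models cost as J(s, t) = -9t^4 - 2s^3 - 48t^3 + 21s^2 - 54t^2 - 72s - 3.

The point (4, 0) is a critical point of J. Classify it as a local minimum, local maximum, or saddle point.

local maximum

The mixed partial ∂²J/∂s∂t is 0, so the Hessian at any point is diag(J_ss, J_tt) = diag(6(-2s + 7), -36(3t^2 + 8t + 3)).
At (4, 0): H = diag(-6, -108).
Both eigenvalues are negative, so H is negative definite: a local maximum.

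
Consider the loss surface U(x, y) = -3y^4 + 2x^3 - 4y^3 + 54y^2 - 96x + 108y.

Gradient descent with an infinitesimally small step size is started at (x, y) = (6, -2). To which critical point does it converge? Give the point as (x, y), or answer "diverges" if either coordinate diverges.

U is separable, so gradient descent decouples: x follows -∂U/∂x, y follows -∂U/∂y.
∂U/∂x = 6(x - 4)(x + 4); at x=6 this is 120, so x decreases.
∂U/∂y = -12(y - 3)(y + 1)(y + 3); at y=-2 this is -60, so y increases.
x converges to its nearest critical value 4 (a local min of the x-part); y converges to -1. The iterate converges to (4, -1).

(4, -1)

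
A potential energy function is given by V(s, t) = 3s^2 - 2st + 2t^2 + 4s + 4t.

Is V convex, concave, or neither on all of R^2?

convex

V is quadratic, so its Hessian is the constant matrix H = [[6, -2], [-2, 4]].
det(H) = 20, tr(H) = 10.
det(H) > 0 and tr(H) > 0, so H is positive definite everywhere: convex.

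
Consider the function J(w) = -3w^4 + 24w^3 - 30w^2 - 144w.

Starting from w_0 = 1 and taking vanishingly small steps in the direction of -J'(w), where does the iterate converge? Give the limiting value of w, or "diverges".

J'(w) = -12(w - 4)(w - 3)(w + 1), so J'(1) = -144.
Gradient descent moves in the -J' direction, i.e. w is increasing.
The nearest critical point in that direction is w = 3, where J'' = 48 > 0 (a local minimum). The iterate converges there.

3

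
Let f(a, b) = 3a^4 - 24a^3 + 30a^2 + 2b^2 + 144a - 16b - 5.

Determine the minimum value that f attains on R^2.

f(a,b) separates as P(a) + Q(b) − 5, so its minimum is min P + min Q − 5.
P'(a) = 12(a - 4)(a - 3)(a + 1) vanishes at a ∈ {-1, 3, 4}; Q'(b) = 4b - 16 vanishes at b ∈ {4}.
Local minima of P (where P''>0): P(-1)=-87, P(4)=288. Local minima of Q: Q(4)=-32.
So the global minimum of f is P(-1) + Q(4) − 5 = -87 − 32 − 5 = -124, attained at (-1, 4).

-124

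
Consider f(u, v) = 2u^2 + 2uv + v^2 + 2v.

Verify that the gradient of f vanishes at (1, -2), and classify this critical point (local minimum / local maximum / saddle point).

local minimum

∇f = (4u + 2v, 2u + 2v + 2); substituting (1, -2) gives ∇f = (0, 0), so (1, -2) is indeed a critical point.
The Hessian of f is constant: H = [[4, 2], [2, 2]].
det(H) = 4·2 − 2² = 4.
det(H) > 0 and tr(H) = 6 > 0, so H is positive definite and the point is a local minimum.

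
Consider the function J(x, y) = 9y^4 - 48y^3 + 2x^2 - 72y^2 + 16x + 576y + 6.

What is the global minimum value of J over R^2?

J(x,y) separates as P(x) + Q(y) + 6, so its minimum is min P + min Q + 6.
P'(x) = 4x + 16 vanishes at x ∈ {-4}; Q'(y) = 36(y - 4)(y - 2)(y + 2) vanishes at y ∈ {-2, 2, 4}.
Local minima of P (where P''>0): P(-4)=-32. Local minima of Q: Q(-2)=-912, Q(4)=384.
So the global minimum of J is P(-4) + Q(-2) + 6 = -32 − 912 + 6 = -938, attained at (-4, -2).

-938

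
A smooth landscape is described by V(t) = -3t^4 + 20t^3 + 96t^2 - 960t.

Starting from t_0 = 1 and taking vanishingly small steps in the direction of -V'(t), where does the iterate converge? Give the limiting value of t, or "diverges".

4

V'(t) = -12(t - 5)(t - 4)(t + 4), so V'(1) = -720.
Gradient descent moves in the -V' direction, i.e. t is increasing.
The nearest critical point in that direction is t = 4, where V'' = 96 > 0 (a local minimum). The iterate converges there.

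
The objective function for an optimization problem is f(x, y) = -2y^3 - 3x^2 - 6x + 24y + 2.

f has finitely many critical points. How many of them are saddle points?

1

f separates as a function of x plus a function of y, so ∇f=0 decouples.
∂f/∂x = -6(x + 1) = 0 at x ∈ {-1}; ∂f/∂y = -6(y - 2)(y + 2) = 0 at y ∈ {-2, 2}.
The Hessian is diagonal: diag(f_xx, f_yy). Second derivatives: f_xx(-1)=-6; f_yy(-2)=24, f_yy(2)=-24.
Saddle points occur where the two diagonal entries have opposite signs: (-1, -2). Count: 1.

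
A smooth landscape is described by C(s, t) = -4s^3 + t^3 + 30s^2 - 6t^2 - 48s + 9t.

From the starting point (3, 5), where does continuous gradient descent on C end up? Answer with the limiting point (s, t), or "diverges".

C is separable, so gradient descent decouples: s follows -∂C/∂s, t follows -∂C/∂t.
∂C/∂s = -12(s - 4)(s - 1); at s=3 this is 24, so s decreases.
∂C/∂t = 3(t - 3)(t - 1); at t=5 this is 24, so t decreases.
s converges to its nearest critical value 1 (a local min of the s-part); t converges to 3. The iterate converges to (1, 3).

(1, 3)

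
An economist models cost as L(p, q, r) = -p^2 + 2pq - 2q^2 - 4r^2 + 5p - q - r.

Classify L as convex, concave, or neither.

L is quadratic, so its Hessian is the constant matrix H = [[-2, 2, 0], [2, -4, 0], [0, 0, -8]].
Leading principal minors: -2, 4, -32.
Signs alternate −, +, − ⇒ H ≺ 0 ⇒ concave.

concave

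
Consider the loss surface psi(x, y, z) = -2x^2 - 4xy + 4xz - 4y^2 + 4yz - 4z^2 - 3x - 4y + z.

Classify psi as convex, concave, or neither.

psi is quadratic, so its Hessian is the constant matrix H = [[-4, -4, 4], [-4, -8, 4], [4, 4, -8]].
Leading principal minors: -4, 16, -64.
Signs alternate −, +, − ⇒ H ≺ 0 ⇒ concave.

concave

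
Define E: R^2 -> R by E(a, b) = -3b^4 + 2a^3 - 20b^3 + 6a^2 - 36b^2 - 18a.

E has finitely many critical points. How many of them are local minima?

E separates as a function of a plus a function of b, so ∇E=0 decouples.
∂E/∂a = 6(a - 1)(a + 3) = 0 at a ∈ {-3, 1}; ∂E/∂b = -12b(b + 2)(b + 3) = 0 at b ∈ {-3, -2, 0}.
The Hessian is diagonal: diag(E_aa, E_bb). Second derivatives: E_aa(-3)=-24, E_aa(1)=24; E_bb(-3)=-36, E_bb(-2)=24, E_bb(0)=-72.
Local minima occur where both diagonal entries positive: (1, -2). Count: 1.

1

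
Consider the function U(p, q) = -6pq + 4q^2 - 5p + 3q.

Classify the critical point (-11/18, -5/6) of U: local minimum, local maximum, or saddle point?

The Hessian of U is constant: H = [[0, -6], [-6, 8]].
det(H) = 0·8 − (-6)² = -36.
Since det(H) < 0, H is indefinite and the critical point is a saddle point.

saddle point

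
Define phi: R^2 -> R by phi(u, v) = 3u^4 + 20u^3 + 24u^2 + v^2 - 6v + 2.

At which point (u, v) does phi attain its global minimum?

(-4, 3)

phi(u,v) separates as P(u) + Q(v) + 2, so its minimum is min P + min Q + 2.
P'(u) = 12u(u + 1)(u + 4) vanishes at u ∈ {-4, -1, 0}; Q'(v) = 2v - 6 vanishes at v ∈ {3}.
Local minima of P (where P''>0): P(-4)=-128, P(0)=0. Local minima of Q: Q(3)=-9.
So the global minimum of phi is P(-4) + Q(3) + 2 = -128 − 9 + 2 = -135, attained at (-4, 3).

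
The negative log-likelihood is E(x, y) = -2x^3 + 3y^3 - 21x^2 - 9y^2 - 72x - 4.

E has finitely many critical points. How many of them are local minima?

E separates as a function of x plus a function of y, so ∇E=0 decouples.
∂E/∂x = -6(x + 3)(x + 4) = 0 at x ∈ {-4, -3}; ∂E/∂y = 9y(y - 2) = 0 at y ∈ {0, 2}.
The Hessian is diagonal: diag(E_xx, E_yy). Second derivatives: E_xx(-4)=6, E_xx(-3)=-6; E_yy(0)=-18, E_yy(2)=18.
Local minima occur where both diagonal entries positive: (-4, 2). Count: 1.

1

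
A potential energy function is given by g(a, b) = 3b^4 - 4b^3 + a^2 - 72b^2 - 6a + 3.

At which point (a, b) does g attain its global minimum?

(3, 4)

g(a,b) separates as P(a) + Q(b) + 3, so its minimum is min P + min Q + 3.
P'(a) = 2a - 6 vanishes at a ∈ {3}; Q'(b) = 12b(b - 4)(b + 3) vanishes at b ∈ {-3, 0, 4}.
Local minima of P (where P''>0): P(3)=-9. Local minima of Q: Q(-3)=-297, Q(4)=-640.
So the global minimum of g is P(3) + Q(4) + 3 = -9 − 640 + 3 = -646, attained at (3, 4).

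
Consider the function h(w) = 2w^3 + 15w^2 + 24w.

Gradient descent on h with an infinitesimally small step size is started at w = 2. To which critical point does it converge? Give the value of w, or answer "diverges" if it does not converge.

h'(w) = 6(w + 1)(w + 4), so h'(2) = 108.
Gradient descent moves in the -h' direction, i.e. w is decreasing.
The nearest critical point in that direction is w = -1, where h'' = 18 > 0 (a local minimum). The iterate converges there.

-1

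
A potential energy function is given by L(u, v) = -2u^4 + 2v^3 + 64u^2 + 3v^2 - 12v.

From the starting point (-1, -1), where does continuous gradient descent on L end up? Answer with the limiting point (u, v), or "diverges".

(0, 1)

L is separable, so gradient descent decouples: u follows -∂L/∂u, v follows -∂L/∂v.
∂L/∂u = -8u(u - 4)(u + 4); at u=-1 this is -120, so u increases.
∂L/∂v = 6(v - 1)(v + 2); at v=-1 this is -12, so v increases.
u converges to its nearest critical value 0 (a local min of the u-part); v converges to 1. The iterate converges to (0, 1).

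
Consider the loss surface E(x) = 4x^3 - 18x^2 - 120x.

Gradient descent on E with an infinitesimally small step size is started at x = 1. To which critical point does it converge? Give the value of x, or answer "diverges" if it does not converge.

5

E'(x) = 12(x - 5)(x + 2), so E'(1) = -144.
Gradient descent moves in the -E' direction, i.e. x is increasing.
The nearest critical point in that direction is x = 5, where E'' = 84 > 0 (a local minimum). The iterate converges there.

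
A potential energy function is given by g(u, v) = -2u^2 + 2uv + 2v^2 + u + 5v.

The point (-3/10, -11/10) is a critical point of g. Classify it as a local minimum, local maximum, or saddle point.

saddle point

The Hessian of g is constant: H = [[-4, 2], [2, 4]].
det(H) = (-4)·4 − 2² = -20.
Since det(H) < 0, H is indefinite and the critical point is a saddle point.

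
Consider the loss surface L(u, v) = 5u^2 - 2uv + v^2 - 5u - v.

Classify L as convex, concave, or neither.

convex

L is quadratic, so its Hessian is the constant matrix H = [[10, -2], [-2, 2]].
det(H) = 16, tr(H) = 12.
det(H) > 0 and tr(H) > 0, so H is positive definite everywhere: convex.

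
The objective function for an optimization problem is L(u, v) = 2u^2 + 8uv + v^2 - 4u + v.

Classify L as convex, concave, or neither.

neither

L is quadratic, so its Hessian is the constant matrix H = [[4, 8], [8, 2]].
det(H) = -56, tr(H) = 6.
det(H) < 0, so H is indefinite: neither convex nor concave.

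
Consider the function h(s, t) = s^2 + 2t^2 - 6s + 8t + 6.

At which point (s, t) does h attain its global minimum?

h(s,t) separates as P(s) + Q(t) + 6, so its minimum is min P + min Q + 6.
P'(s) = 2s - 6 vanishes at s ∈ {3}; Q'(t) = 4(t + 2) vanishes at t ∈ {-2}.
Local minima of P (where P''>0): P(3)=-9. Local minima of Q: Q(-2)=-8.
So the global minimum of h is P(3) + Q(-2) + 6 = -9 − 8 + 6 = -11, attained at (3, -2).

(3, -2)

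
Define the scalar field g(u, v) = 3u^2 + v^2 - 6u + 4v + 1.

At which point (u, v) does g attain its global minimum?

(1, -2)

g(u,v) separates as P(u) + Q(v) + 1, so its minimum is min P + min Q + 1.
P'(u) = 6u - 6 vanishes at u ∈ {1}; Q'(v) = 2v + 4 vanishes at v ∈ {-2}.
Local minima of P (where P''>0): P(1)=-3. Local minima of Q: Q(-2)=-4.
So the global minimum of g is P(1) + Q(-2) + 1 = -3 − 4 + 1 = -6, attained at (1, -2).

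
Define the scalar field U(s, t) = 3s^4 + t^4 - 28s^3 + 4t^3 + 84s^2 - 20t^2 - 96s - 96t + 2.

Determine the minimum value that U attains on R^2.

U(s,t) separates as P(s) + Q(t) + 2, so its minimum is min P + min Q + 2.
P'(s) = 12(s - 4)(s - 2)(s - 1) vanishes at s ∈ {1, 2, 4}; Q'(t) = 4(t - 3)(t + 2)(t + 4) vanishes at t ∈ {-4, -2, 3}.
Local minima of P (where P''>0): P(1)=-37, P(4)=-64. Local minima of Q: Q(-4)=64, Q(3)=-279.
So the global minimum of U is P(4) + Q(3) + 2 = -64 − 279 + 2 = -341, attained at (4, 3).

-341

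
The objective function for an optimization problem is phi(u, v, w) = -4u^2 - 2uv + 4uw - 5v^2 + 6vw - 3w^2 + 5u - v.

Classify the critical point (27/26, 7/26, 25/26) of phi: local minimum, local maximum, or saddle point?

local maximum

The Hessian is constant: H = [[-8, -2, 4], [-2, -10, 6], [4, 6, -6]].
Leading principal minors: Δ₁ = -8, Δ₂ = 76, Δ₃ = -104.
The minors alternate sign starting negative (−, +, −), so H is negative definite: a local maximum.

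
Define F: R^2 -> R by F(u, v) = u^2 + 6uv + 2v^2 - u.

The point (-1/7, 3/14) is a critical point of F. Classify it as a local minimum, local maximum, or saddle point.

The Hessian of F is constant: H = [[2, 6], [6, 4]].
det(H) = 2·4 − 6² = -28.
Since det(H) < 0, H is indefinite and the critical point is a saddle point.

saddle point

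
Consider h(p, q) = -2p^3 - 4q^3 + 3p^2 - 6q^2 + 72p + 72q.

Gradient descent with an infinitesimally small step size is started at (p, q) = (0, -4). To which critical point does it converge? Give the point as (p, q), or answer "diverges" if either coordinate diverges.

h is separable, so gradient descent decouples: p follows -∂h/∂p, q follows -∂h/∂q.
∂h/∂p = -6(p - 4)(p + 3); at p=0 this is 72, so p decreases.
∂h/∂q = -12(q - 2)(q + 3); at q=-4 this is -72, so q increases.
p converges to its nearest critical value -3 (a local min of the p-part); q converges to -3. The iterate converges to (-3, -3).

(-3, -3)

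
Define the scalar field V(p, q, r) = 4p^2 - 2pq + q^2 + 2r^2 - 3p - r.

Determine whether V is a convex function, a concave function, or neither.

V is quadratic, so its Hessian is the constant matrix H = [[8, -2, 0], [-2, 2, 0], [0, 0, 4]].
Leading principal minors: 8, 12, 48.
All positive ⇒ H ≻ 0 ⇒ convex.

convex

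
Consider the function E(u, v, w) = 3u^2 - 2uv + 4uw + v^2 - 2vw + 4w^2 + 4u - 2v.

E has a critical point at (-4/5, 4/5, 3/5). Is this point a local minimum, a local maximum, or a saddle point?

The Hessian is constant: H = [[6, -2, 4], [-2, 2, -2], [4, -2, 8]].
Leading principal minors: Δ₁ = 6, Δ₂ = 8, Δ₃ = 40.
All leading minors are positive, so H is positive definite: a local minimum.

local minimum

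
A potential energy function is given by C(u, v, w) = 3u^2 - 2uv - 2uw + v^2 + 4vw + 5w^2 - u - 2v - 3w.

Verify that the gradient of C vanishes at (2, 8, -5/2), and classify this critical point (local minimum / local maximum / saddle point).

local minimum

∇C = (6u - 2v - 2w - 1, -2u + 2v + 4w - 2, -2u + 4v + 10w - 3); substituting (2, 8, -5/2) gives ∇C = (0, 0, 0), so (2, 8, -5/2) is indeed a critical point.
The Hessian is constant: H = [[6, -2, -2], [-2, 2, 4], [-2, 4, 10]].
Leading principal minors: Δ₁ = 6, Δ₂ = 8, Δ₃ = 8.
All leading minors are positive, so H is positive definite: a local minimum.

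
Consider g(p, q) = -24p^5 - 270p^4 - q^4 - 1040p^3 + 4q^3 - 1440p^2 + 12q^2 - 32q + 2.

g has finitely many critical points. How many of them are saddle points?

g separates as a function of p plus a function of q, so ∇g=0 decouples.
∂g/∂p = -120p(p + 2)(p + 3)(p + 4) = 0 at p ∈ {-4, -3, -2, 0}; ∂g/∂q = -4(q - 4)(q - 1)(q + 2) = 0 at q ∈ {-2, 1, 4}.
The Hessian is diagonal: diag(g_pp, g_qq). Second derivatives: g_pp(-4)=960, g_pp(-3)=-360, g_pp(-2)=480, g_pp(0)=-2880; g_qq(-2)=-72, g_qq(1)=36, g_qq(4)=-72.
Saddle points occur where the two diagonal entries have opposite signs: (-4, -2), (-4, 4), (-3, 1), (-2, -2), (-2, 4), (0, 1). Count: 6.

6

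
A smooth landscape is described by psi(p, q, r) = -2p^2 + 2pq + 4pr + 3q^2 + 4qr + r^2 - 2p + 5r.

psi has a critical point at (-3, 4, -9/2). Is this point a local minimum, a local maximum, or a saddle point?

The Hessian is constant: H = [[-4, 2, 4], [2, 6, 4], [4, 4, 2]].
Leading principal minors: Δ₁ = -4, Δ₂ = -28, Δ₃ = -24.
The minors fit neither the all-positive nor the alternating-sign pattern, so H is indefinite: a saddle point.

saddle point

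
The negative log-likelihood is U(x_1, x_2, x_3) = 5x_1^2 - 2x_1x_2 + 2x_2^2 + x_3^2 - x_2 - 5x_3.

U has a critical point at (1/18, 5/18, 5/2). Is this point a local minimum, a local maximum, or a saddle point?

local minimum

The Hessian is constant: H = [[10, -2, 0], [-2, 4, 0], [0, 0, 2]].
Leading principal minors: Δ₁ = 10, Δ₂ = 36, Δ₃ = 72.
All leading minors are positive, so H is positive definite: a local minimum.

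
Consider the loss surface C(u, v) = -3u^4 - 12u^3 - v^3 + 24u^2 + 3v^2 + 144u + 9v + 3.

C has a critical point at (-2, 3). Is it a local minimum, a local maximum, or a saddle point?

The mixed partial ∂²C/∂u∂v is 0, so the Hessian at any point is diag(C_uu, C_vv) = diag(12(-3u^2 - 6u + 4), 6(-v + 1)).
At (-2, 3): H = diag(48, -12).
The eigenvalues have opposite signs, so H is indefinite: a saddle point.

saddle point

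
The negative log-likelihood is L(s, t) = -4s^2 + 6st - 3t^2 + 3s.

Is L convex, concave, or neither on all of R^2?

concave

L is quadratic, so its Hessian is the constant matrix H = [[-8, 6], [6, -6]].
det(H) = 12, tr(H) = -14.
det(H) > 0 and tr(H) < 0, so H is negative definite everywhere: concave.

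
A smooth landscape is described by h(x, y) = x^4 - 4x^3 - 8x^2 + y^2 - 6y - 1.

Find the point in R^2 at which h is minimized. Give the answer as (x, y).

h(x,y) separates as P(x) + Q(y) − 1, so its minimum is min P + min Q − 1.
P'(x) = 4x(x - 4)(x + 1) vanishes at x ∈ {-1, 0, 4}; Q'(y) = 2y - 6 vanishes at y ∈ {3}.
Local minima of P (where P''>0): P(-1)=-3, P(4)=-128. Local minima of Q: Q(3)=-9.
So the global minimum of h is P(4) + Q(3) − 1 = -128 − 9 − 1 = -138, attained at (4, 3).

(4, 3)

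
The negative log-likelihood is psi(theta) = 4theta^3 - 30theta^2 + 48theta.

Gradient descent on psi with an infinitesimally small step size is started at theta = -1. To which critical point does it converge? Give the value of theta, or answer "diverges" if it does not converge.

psi'(theta) = 12(theta - 4)(theta - 1), so psi'(-1) = 120.
Gradient descent moves in the -psi' direction, i.e. theta is decreasing.
There is no critical point below theta=-1, and psi' keeps the same sign, so the iterate runs off to −∞.

diverges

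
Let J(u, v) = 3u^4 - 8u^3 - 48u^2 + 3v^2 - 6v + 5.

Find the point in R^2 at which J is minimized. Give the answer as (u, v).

J(u,v) separates as P(u) + Q(v) + 5, so its minimum is min P + min Q + 5.
P'(u) = 12u(u - 4)(u + 2) vanishes at u ∈ {-2, 0, 4}; Q'(v) = 6v - 6 vanishes at v ∈ {1}.
Local minima of P (where P''>0): P(-2)=-80, P(4)=-512. Local minima of Q: Q(1)=-3.
So the global minimum of J is P(4) + Q(1) + 5 = -512 − 3 + 5 = -510, attained at (4, 1).

(4, 1)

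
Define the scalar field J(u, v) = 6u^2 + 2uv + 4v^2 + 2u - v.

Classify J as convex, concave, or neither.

convex

J is quadratic, so its Hessian is the constant matrix H = [[12, 2], [2, 8]].
det(H) = 92, tr(H) = 20.
det(H) > 0 and tr(H) > 0, so H is positive definite everywhere: convex.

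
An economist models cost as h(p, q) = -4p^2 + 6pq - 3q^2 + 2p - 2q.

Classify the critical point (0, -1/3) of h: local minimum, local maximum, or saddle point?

The Hessian of h is constant: H = [[-8, 6], [6, -6]].
det(H) = (-8)·(-6) − 6² = 12.
det(H) > 0 and tr(H) = -14 < 0, so H is negative definite and the point is a local maximum.

local maximum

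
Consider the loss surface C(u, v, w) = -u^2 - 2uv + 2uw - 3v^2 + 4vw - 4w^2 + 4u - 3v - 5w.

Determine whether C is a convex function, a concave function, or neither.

concave

C is quadratic, so its Hessian is the constant matrix H = [[-2, -2, 2], [-2, -6, 4], [2, 4, -8]].
Leading principal minors: -2, 8, -40.
Signs alternate −, +, − ⇒ H ≺ 0 ⇒ concave.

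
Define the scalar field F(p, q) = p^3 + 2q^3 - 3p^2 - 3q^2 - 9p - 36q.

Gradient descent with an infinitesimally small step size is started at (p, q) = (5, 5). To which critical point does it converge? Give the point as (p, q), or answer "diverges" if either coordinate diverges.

(3, 3)

F is separable, so gradient descent decouples: p follows -∂F/∂p, q follows -∂F/∂q.
∂F/∂p = 3(p - 3)(p + 1); at p=5 this is 36, so p decreases.
∂F/∂q = 6(q - 3)(q + 2); at q=5 this is 84, so q decreases.
p converges to its nearest critical value 3 (a local min of the p-part); q converges to 3. The iterate converges to (3, 3).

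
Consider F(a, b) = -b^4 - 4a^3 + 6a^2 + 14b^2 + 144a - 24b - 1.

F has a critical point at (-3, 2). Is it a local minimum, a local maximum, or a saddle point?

The mixed partial ∂²F/∂a∂b is 0, so the Hessian at any point is diag(F_aa, F_bb) = diag(12(-2a + 1), 4(-3b^2 + 7)).
At (-3, 2): H = diag(84, -20).
The eigenvalues have opposite signs, so H is indefinite: a saddle point.

saddle point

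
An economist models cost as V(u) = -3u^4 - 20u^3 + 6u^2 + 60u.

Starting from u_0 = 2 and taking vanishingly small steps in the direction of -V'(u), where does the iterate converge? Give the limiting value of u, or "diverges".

V'(u) = -12(u - 1)(u + 1)(u + 5), so V'(2) = -252.
Gradient descent moves in the -V' direction, i.e. u is increasing.
There is no critical point above u=2, and V' keeps the same sign, so the iterate runs off to +∞.

diverges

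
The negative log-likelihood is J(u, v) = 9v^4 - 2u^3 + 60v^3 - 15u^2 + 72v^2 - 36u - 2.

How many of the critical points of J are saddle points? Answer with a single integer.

3

J separates as a function of u plus a function of v, so ∇J=0 decouples.
∂J/∂u = -6(u + 2)(u + 3) = 0 at u ∈ {-3, -2}; ∂J/∂v = 36v(v + 1)(v + 4) = 0 at v ∈ {-4, -1, 0}.
The Hessian is diagonal: diag(J_uu, J_vv). Second derivatives: J_uu(-3)=6, J_uu(-2)=-6; J_vv(-4)=432, J_vv(-1)=-108, J_vv(0)=144.
Saddle points occur where the two diagonal entries have opposite signs: (-3, -1), (-2, -4), (-2, 0). Count: 3.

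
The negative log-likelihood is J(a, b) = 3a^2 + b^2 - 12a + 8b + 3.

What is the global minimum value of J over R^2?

-25

J(a,b) separates as P(a) + Q(b) + 3, so its minimum is min P + min Q + 3.
P'(a) = 6a - 12 vanishes at a ∈ {2}; Q'(b) = 2b + 8 vanishes at b ∈ {-4}.
Local minima of P (where P''>0): P(2)=-12. Local minima of Q: Q(-4)=-16.
So the global minimum of J is P(2) + Q(-4) + 3 = -12 − 16 + 3 = -25, attained at (2, -4).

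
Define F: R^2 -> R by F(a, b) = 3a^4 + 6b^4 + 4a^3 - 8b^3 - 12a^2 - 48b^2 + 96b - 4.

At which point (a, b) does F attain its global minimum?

(-2, -2)

F(a,b) separates as P(a) + Q(b) − 4, so its minimum is min P + min Q − 4.
P'(a) = 12a(a - 1)(a + 2) vanishes at a ∈ {-2, 0, 1}; Q'(b) = 24(b - 2)(b - 1)(b + 2) vanishes at b ∈ {-2, 1, 2}.
Local minima of P (where P''>0): P(-2)=-32, P(1)=-5. Local minima of Q: Q(-2)=-224, Q(2)=32.
So the global minimum of F is P(-2) + Q(-2) − 4 = -32 − 224 − 4 = -260, attained at (-2, -2).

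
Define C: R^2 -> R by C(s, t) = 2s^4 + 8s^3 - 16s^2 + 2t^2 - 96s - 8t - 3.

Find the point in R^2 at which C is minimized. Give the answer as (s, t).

C(s,t) separates as P(s) + Q(t) − 3, so its minimum is min P + min Q − 3.
P'(s) = 8(s - 2)(s + 2)(s + 3) vanishes at s ∈ {-3, -2, 2}; Q'(t) = 4(t - 2) vanishes at t ∈ {2}.
Local minima of P (where P''>0): P(-3)=90, P(2)=-160. Local minima of Q: Q(2)=-8.
So the global minimum of C is P(2) + Q(2) − 3 = -160 − 8 − 3 = -171, attained at (2, 2).

(2, 2)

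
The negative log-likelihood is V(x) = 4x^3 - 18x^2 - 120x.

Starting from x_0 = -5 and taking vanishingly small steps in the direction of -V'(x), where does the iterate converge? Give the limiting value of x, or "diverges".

diverges

V'(x) = 12(x - 5)(x + 2), so V'(-5) = 360.
Gradient descent moves in the -V' direction, i.e. x is decreasing.
There is no critical point below x=-5, and V' keeps the same sign, so the iterate runs off to −∞.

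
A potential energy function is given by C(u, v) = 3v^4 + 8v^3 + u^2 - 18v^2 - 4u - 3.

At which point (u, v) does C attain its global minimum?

(2, -3)

C(u,v) separates as P(u) + Q(v) − 3, so its minimum is min P + min Q − 3.
P'(u) = 2u - 4 vanishes at u ∈ {2}; Q'(v) = 12v(v - 1)(v + 3) vanishes at v ∈ {-3, 0, 1}.
Local minima of P (where P''>0): P(2)=-4. Local minima of Q: Q(-3)=-135, Q(1)=-7.
So the global minimum of C is P(2) + Q(-3) − 3 = -4 − 135 − 3 = -142, attained at (2, -3).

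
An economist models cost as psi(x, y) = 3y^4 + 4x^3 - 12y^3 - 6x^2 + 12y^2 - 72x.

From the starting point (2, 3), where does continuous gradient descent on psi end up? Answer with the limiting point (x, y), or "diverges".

(3, 2)

psi is separable, so gradient descent decouples: x follows -∂psi/∂x, y follows -∂psi/∂y.
∂psi/∂x = 12(x - 3)(x + 2); at x=2 this is -48, so x increases.
∂psi/∂y = 12y(y - 2)(y - 1); at y=3 this is 72, so y decreases.
x converges to its nearest critical value 3 (a local min of the x-part); y converges to 2. The iterate converges to (3, 2).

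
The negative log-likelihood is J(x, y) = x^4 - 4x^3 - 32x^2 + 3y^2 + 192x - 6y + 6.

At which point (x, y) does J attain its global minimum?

(-4, 1)

J(x,y) separates as P(x) + Q(y) + 6, so its minimum is min P + min Q + 6.
P'(x) = 4(x - 4)(x - 3)(x + 4) vanishes at x ∈ {-4, 3, 4}; Q'(y) = 6y - 6 vanishes at y ∈ {1}.
Local minima of P (where P''>0): P(-4)=-768, P(4)=256. Local minima of Q: Q(1)=-3.
So the global minimum of J is P(-4) + Q(1) + 6 = -768 − 3 + 6 = -765, attained at (-4, 1).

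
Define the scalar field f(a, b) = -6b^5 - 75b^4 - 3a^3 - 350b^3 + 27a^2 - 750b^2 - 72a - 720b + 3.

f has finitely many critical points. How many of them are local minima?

2

f separates as a function of a plus a function of b, so ∇f=0 decouples.
∂f/∂a = -9(a - 4)(a - 2) = 0 at a ∈ {2, 4}; ∂f/∂b = -30(b + 1)(b + 2)(b + 3)(b + 4) = 0 at b ∈ {-4, -3, -2, -1}.
The Hessian is diagonal: diag(f_aa, f_bb). Second derivatives: f_aa(2)=18, f_aa(4)=-18; f_bb(-4)=180, f_bb(-3)=-60, f_bb(-2)=60, f_bb(-1)=-180.
Local minima occur where both diagonal entries positive: (2, -4), (2, -2). Count: 2.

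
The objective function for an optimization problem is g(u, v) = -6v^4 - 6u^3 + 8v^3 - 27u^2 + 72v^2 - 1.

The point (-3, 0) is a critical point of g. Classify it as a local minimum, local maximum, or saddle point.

The mixed partial ∂²g/∂u∂v is 0, so the Hessian at any point is diag(g_uu, g_vv) = diag(-18(2u + 3), 24(-3v^2 + 2v + 6)).
At (-3, 0): H = diag(54, 144).
Both eigenvalues are positive, so H is positive definite: a local minimum.

local minimum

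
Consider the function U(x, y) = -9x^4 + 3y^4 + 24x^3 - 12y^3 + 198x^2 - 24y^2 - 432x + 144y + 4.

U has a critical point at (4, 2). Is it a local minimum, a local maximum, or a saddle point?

The mixed partial ∂²U/∂x∂y is 0, so the Hessian at any point is diag(U_xx, U_yy) = diag(36(-3x^2 + 4x + 11), 12(3y^2 - 6y - 4)).
At (4, 2): H = diag(-756, -48).
Both eigenvalues are negative, so H is negative definite: a local maximum.

local maximum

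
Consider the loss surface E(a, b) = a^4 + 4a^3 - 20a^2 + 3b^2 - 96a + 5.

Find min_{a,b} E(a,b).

E(a,b) separates as P(a) + Q(b) + 5, so its minimum is min P + min Q + 5.
P'(a) = 4(a - 3)(a + 2)(a + 4) vanishes at a ∈ {-4, -2, 3}; Q'(b) = 6b vanishes at b ∈ {0}.
Local minima of P (where P''>0): P(-4)=64, P(3)=-279. Local minima of Q: Q(0)=0.
So the global minimum of E is P(3) + Q(0) + 5 = -279 + 0 + 5 = -274, attained at (3, 0).

-274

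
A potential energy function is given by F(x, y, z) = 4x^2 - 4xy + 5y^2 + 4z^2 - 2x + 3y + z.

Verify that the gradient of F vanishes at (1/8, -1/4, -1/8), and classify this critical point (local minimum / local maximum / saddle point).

local minimum

∇F = (8x - 4y - 2, -4x + 10y + 3, 8z + 1); substituting (1/8, -1/4, -1/8) gives ∇F = (0, 0, 0), so (1/8, -1/4, -1/8) is indeed a critical point.
The Hessian is constant: H = [[8, -4, 0], [-4, 10, 0], [0, 0, 8]].
Leading principal minors: Δ₁ = 8, Δ₂ = 64, Δ₃ = 512.
All leading minors are positive, so H is positive definite: a local minimum.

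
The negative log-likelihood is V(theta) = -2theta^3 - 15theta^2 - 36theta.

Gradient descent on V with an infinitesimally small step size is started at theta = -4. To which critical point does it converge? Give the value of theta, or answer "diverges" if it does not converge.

-3

V'(theta) = -6(theta + 2)(theta + 3), so V'(-4) = -12.
Gradient descent moves in the -V' direction, i.e. theta is increasing.
The nearest critical point in that direction is theta = -3, where V'' = 6 > 0 (a local minimum). The iterate converges there.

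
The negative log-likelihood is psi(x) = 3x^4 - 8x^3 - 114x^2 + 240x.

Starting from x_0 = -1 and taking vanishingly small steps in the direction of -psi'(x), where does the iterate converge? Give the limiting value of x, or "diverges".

psi'(x) = 12(x - 5)(x - 1)(x + 4), so psi'(-1) = 432.
Gradient descent moves in the -psi' direction, i.e. x is decreasing.
The nearest critical point in that direction is x = -4, where psi'' = 540 > 0 (a local minimum). The iterate converges there.

-4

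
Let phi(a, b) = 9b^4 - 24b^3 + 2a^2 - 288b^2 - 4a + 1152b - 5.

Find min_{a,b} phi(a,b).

phi(a,b) separates as P(a) + Q(b) − 5, so its minimum is min P + min Q − 5.
P'(a) = 4a - 4 vanishes at a ∈ {1}; Q'(b) = 36(b - 4)(b - 2)(b + 4) vanishes at b ∈ {-4, 2, 4}.
Local minima of P (where P''>0): P(1)=-2. Local minima of Q: Q(-4)=-5376, Q(4)=768.
So the global minimum of phi is P(1) + Q(-4) − 5 = -2 − 5376 − 5 = -5383, attained at (1, -4).

-5383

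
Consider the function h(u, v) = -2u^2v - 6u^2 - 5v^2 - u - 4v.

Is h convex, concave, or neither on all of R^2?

neither

The term -2u^2v is cubic, so the Hessian is not constant.
∂²h/∂u² = -4v - 12, which takes both signs as v varies (negative for sufficiently large v). A diagonal entry of the Hessian changing sign means the Hessian is neither positive- nor negative-semidefinite on all of R^2.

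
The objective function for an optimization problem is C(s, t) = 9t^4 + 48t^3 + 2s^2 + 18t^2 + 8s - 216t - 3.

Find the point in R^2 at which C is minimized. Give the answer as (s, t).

C(s,t) separates as P(s) + Q(t) − 3, so its minimum is min P + min Q − 3.
P'(s) = 4s + 8 vanishes at s ∈ {-2}; Q'(t) = 36(t - 1)(t + 2)(t + 3) vanishes at t ∈ {-3, -2, 1}.
Local minima of P (where P''>0): P(-2)=-8. Local minima of Q: Q(-3)=243, Q(1)=-141.
So the global minimum of C is P(-2) + Q(1) − 3 = -8 − 141 − 3 = -152, attained at (-2, 1).

(-2, 1)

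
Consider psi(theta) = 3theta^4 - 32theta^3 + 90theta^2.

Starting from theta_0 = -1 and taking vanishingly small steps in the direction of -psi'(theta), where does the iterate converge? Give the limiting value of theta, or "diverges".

0

psi'(theta) = 12theta(theta - 5)(theta - 3), so psi'(-1) = -288.
Gradient descent moves in the -psi' direction, i.e. theta is increasing.
The nearest critical point in that direction is theta = 0, where psi'' = 180 > 0 (a local minimum). The iterate converges there.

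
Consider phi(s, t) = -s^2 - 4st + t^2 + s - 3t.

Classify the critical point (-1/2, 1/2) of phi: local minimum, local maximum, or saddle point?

The Hessian of phi is constant: H = [[-2, -4], [-4, 2]].
det(H) = (-2)·2 − (-4)² = -20.
Since det(H) < 0, H is indefinite and the critical point is a saddle point.

saddle point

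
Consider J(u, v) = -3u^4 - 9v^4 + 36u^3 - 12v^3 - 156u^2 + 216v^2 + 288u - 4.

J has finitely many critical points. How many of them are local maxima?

4

J separates as a function of u plus a function of v, so ∇J=0 decouples.
∂J/∂u = -12(u - 4)(u - 3)(u - 2) = 0 at u ∈ {2, 3, 4}; ∂J/∂v = -36v(v - 3)(v + 4) = 0 at v ∈ {-4, 0, 3}.
The Hessian is diagonal: diag(J_uu, J_vv). Second derivatives: J_uu(2)=-24, J_uu(3)=12, J_uu(4)=-24; J_vv(-4)=-1008, J_vv(0)=432, J_vv(3)=-756.
Local maxima occur where both diagonal entries negative: (2, -4), (2, 3), (4, -4), (4, 3). Count: 4.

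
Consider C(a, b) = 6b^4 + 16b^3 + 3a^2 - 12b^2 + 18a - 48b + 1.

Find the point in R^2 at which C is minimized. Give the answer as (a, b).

C(a,b) separates as P(a) + Q(b) + 1, so its minimum is min P + min Q + 1.
P'(a) = 6a + 18 vanishes at a ∈ {-3}; Q'(b) = 24(b - 1)(b + 1)(b + 2) vanishes at b ∈ {-2, -1, 1}.
Local minima of P (where P''>0): P(-3)=-27. Local minima of Q: Q(-2)=16, Q(1)=-38.
So the global minimum of C is P(-3) + Q(1) + 1 = -27 − 38 + 1 = -64, attained at (-3, 1).

(-3, 1)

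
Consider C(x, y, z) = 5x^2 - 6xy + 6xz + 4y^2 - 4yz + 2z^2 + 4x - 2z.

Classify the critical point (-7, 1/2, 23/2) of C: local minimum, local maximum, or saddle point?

The Hessian is constant: H = [[10, -6, 6], [-6, 8, -4], [6, -4, 4]].
Leading principal minors: Δ₁ = 10, Δ₂ = 44, Δ₃ = 16.
All leading minors are positive, so H is positive definite: a local minimum.

local minimum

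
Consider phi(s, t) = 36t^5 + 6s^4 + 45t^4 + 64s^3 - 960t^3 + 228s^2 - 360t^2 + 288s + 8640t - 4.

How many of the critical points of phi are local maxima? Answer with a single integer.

2

phi separates as a function of s plus a function of t, so ∇phi=0 decouples.
∂phi/∂s = 24(s + 1)(s + 3)(s + 4) = 0 at s ∈ {-4, -3, -1}; ∂phi/∂t = 180(t - 3)(t - 2)(t + 2)(t + 4) = 0 at t ∈ {-4, -2, 2, 3}.
The Hessian is diagonal: diag(phi_ss, phi_tt). Second derivatives: phi_ss(-4)=72, phi_ss(-3)=-48, phi_ss(-1)=144; phi_tt(-4)=-15120, phi_tt(-2)=7200, phi_tt(2)=-4320, phi_tt(3)=6300.
Local maxima occur where both diagonal entries negative: (-3, -4), (-3, 2). Count: 2.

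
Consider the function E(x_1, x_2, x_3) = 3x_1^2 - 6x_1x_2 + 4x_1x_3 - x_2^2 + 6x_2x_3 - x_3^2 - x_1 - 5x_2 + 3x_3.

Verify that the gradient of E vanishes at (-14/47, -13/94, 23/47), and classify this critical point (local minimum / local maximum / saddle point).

saddle point

∇E = (6x_1 - 6x_2 + 4x_3 - 1, -6x_1 - 2x_2 + 6x_3 - 5, 4x_1 + 6x_2 - 2x_3 + 3); substituting (-14/47, -13/94, 23/47) gives ∇E = (0, 0, 0), so (-14/47, -13/94, 23/47) is indeed a critical point.
The Hessian is constant: H = [[6, -6, 4], [-6, -2, 6], [4, 6, -2]].
Leading principal minors: Δ₁ = 6, Δ₂ = -48, Δ₃ = -376.
The minors fit neither the all-positive nor the alternating-sign pattern, so H is indefinite: a saddle point.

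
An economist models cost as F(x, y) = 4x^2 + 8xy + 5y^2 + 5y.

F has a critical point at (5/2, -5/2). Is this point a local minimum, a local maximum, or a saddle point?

local minimum

The Hessian of F is constant: H = [[8, 8], [8, 10]].
det(H) = 8·10 − 8² = 16.
det(H) > 0 and tr(H) = 18 > 0, so H is positive definite and the point is a local minimum.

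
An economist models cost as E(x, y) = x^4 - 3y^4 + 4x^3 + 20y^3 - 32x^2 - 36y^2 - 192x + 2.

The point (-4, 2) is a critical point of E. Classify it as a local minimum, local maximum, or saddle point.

local minimum

The mixed partial ∂²E/∂x∂y is 0, so the Hessian at any point is diag(E_xx, E_yy) = diag(4(3x^2 + 6x - 16), 12(-3y^2 + 10y - 6)).
At (-4, 2): H = diag(32, 24).
Both eigenvalues are positive, so H is positive definite: a local minimum.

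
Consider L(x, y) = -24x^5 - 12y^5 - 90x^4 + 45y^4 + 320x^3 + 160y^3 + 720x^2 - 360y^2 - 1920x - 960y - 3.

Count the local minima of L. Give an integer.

4

L separates as a function of x plus a function of y, so ∇L=0 decouples.
∂L/∂x = -120(x - 2)(x - 1)(x + 2)(x + 4) = 0 at x ∈ {-4, -2, 1, 2}; ∂L/∂y = -60(y - 4)(y - 2)(y + 1)(y + 2) = 0 at y ∈ {-2, -1, 2, 4}.
The Hessian is diagonal: diag(L_xx, L_yy). Second derivatives: L_xx(-4)=7200, L_xx(-2)=-2880, L_xx(1)=1800, L_xx(2)=-2880; L_yy(-2)=1440, L_yy(-1)=-900, L_yy(2)=1440, L_yy(4)=-3600.
Local minima occur where both diagonal entries positive: (-4, -2), (-4, 2), (1, -2), (1, 2). Count: 4.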